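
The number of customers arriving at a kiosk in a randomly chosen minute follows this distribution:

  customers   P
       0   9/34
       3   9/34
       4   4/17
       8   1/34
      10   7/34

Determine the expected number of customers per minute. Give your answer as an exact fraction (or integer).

E[X] = (9/34)·0 + (9/34)·3 + (4/17)·4 + (1/34)·8 + (7/34)·10
     = 137/34

137/34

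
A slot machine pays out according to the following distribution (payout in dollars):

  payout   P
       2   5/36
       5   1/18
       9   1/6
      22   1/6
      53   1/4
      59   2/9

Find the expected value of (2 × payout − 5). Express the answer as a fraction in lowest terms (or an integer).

355/6

E[2x-5] = (5/36)·(-1) + (1/18)·5 + (1/6)·13 + (1/6)·39 + (1/4)·101 + (2/9)·113
     = 355/6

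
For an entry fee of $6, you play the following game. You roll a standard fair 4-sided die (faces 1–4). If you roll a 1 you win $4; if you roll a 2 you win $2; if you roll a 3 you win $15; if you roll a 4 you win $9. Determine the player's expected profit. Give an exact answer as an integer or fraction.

E[payout] = (1/4)·2 + (1/4)·4 + (1/4)·9 + (1/4)·15 = 15/2
Expected profit = 15/2 − 6 = 3/2

3/2 dollars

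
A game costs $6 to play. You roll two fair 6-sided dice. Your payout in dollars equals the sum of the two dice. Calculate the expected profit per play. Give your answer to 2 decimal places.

Distribution of the sum of the two dice: 2 w.p. 1/36, 3 w.p. 1/18, 4 w.p. 1/12, 5 w.p. 1/9, 6 w.p. 5/36, 7 w.p. 1/6, …
E[payout] = (1/36)·2 + (1/18)·3 + (1/12)·4 + (1/9)·5 + (5/36)·6 + (1/6)·7 + (5/36)·8 + (1/9)·9 + (1/12)·10 + (1/18)·11 + (1/36)·12 = 7
Expected profit = 7 − 6 = 1 ≈ $1.00

$1.00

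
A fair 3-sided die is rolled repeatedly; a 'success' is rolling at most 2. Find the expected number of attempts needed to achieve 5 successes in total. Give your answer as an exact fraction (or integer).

15/2

By linearity (sum of 5 independent geometric waits), E[trials] = 5/p = 5/(2/3) = 15/2.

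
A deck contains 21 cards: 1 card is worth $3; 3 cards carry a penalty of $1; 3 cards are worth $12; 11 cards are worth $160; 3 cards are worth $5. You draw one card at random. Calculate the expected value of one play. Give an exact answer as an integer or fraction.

1811/21 dollars

E[payout] = (1/21)·3 + (3/21)·(-1) + (3/21)·12 + (11/21)·160 + (3/21)·5 = 1811/21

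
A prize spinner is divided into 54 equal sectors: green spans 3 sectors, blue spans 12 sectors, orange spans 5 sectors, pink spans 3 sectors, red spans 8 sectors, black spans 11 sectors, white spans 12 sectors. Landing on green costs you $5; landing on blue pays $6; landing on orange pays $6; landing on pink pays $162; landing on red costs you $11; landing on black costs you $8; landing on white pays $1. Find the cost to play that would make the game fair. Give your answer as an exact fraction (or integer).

409/54 dollars

E[payout] = (3/54)·(-5) + (12/54)·6 + (5/54)·6 + (3/54)·162 + (8/54)·(-11) + (11/54)·(-8) + (12/54)·1 = 409/54
Fair fee = E[payout] = 409/54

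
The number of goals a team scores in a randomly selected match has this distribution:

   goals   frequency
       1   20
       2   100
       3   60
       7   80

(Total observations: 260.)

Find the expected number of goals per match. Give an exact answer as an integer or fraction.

48/13

Total = 260, so P(goals=1) = 20/260, etc.
E[X] = (1/13)·1 + (5/13)·2 + (3/13)·3 + (4/13)·7
     = 48/13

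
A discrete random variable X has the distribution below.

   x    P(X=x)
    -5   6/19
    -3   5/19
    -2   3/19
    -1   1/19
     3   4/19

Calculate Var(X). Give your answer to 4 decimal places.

E[X] = (6/19)·(-5) + (5/19)·(-3) + (3/19)·(-2) + (1/19)·(-1) + (4/19)·3 = -40/19
E[X²] = (6/19)·25 + (5/19)·9 + (3/19)·4 + (1/19)·1 + (4/19)·9 = 244/19
Var(X) = 244/19 − (-40/19)² = 3036/361 ≈ 8.4100

8.4100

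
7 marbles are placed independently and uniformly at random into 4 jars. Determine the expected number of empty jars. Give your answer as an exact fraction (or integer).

2187/4096

Let Xⱼ=1 if jar j is empty. P(Xⱼ=1) = ((4-1)/4)^7 = 2187/16384.
By linearity, E[#empty] = 4·2187/16384 = 2187/4096.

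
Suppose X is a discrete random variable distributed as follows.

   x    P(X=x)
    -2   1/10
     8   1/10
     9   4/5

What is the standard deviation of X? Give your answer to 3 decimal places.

3.280

E[X] = 39/5, E[X²] = 358/5
Var(X) = E[X²] − (E[X])² = 358/5 − 1521/25 = 269/25
SD(X) = √(269/25) ≈ 3.280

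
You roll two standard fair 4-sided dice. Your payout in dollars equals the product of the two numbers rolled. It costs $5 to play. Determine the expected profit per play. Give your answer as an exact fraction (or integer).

5/4 dollars

Distribution of the product of the two numbers rolled: 1 w.p. 1/16, 2 w.p. 1/8, 3 w.p. 1/8, 4 w.p. 3/16, 6 w.p. 1/8, 8 w.p. 1/8, …
E[payout] = (1/16)·1 + (1/8)·2 + (1/8)·3 + (3/16)·4 + (1/8)·6 + (1/8)·8 + (1/16)·9 + (1/8)·12 + (1/16)·16 = 25/4
Expected profit = 25/4 − 5 = 5/4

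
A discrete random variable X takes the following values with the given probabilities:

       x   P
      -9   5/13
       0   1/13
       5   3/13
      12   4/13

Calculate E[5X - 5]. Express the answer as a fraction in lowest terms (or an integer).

25/13

E[5x-5] = (5/13)·(-50) + (1/13)·(-5) + (3/13)·20 + (4/13)·55
     = 25/13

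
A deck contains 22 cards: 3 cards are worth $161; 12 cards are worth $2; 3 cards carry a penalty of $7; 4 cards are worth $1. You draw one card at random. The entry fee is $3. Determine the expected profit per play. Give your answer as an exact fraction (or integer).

212/11 dollars

E[payout] = (3/22)·161 + (12/22)·2 + (3/22)·(-7) + (4/22)·1 = 245/11
Expected profit = 245/11 − 3 = 212/11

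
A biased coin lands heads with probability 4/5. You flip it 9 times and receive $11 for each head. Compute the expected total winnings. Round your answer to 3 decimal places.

$79.200

E[#heads] = 9·4/5 = 36/5 (linearity over flips).
E[winnings] = 11·36/5 = 396/5.
≈ 79.200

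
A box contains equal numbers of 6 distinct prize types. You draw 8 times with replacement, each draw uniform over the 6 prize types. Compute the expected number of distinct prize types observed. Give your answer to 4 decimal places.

4.6046

Let Xⱼ=1 if type j appears at least once. P(Xⱼ=1) = 1 − ((6−1)/6)^8 = 1288991/1679616.
E[#distinct] = 6·1288991/1679616 = 1288991/279936.
≈ 4.6046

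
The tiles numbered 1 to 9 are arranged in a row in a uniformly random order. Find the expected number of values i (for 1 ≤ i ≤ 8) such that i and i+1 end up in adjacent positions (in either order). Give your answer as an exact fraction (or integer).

For each i ∈ {1,…,8}, let Xᵢ = 1 if i and i+1 are adjacent. P(Xᵢ=1) = 2·(9−1)!/9! = 2/9.
By linearity, E[ΣXᵢ] = (8)·(2/9) = 16/9.

16/9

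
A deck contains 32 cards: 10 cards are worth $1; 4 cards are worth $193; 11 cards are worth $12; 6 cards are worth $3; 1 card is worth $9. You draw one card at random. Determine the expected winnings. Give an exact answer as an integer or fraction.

E[payout] = (10/32)·1 + (4/32)·193 + (11/32)·12 + (6/32)·3 + (1/32)·9 = 941/32

941/32 dollars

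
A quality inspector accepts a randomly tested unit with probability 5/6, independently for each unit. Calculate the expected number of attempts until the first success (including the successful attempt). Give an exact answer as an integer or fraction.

For a geometric distribution, E[trials] = 1/p = 1/(5/6) = 6/5.

6/5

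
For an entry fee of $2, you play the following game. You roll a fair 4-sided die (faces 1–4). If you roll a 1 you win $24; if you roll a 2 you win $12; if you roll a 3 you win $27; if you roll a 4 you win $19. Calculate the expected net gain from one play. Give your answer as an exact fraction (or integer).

37/2 dollars

E[payout] = (1/4)·12 + (1/4)·19 + (1/4)·24 + (1/4)·27 = 41/2
Expected profit = 41/2 − 2 = 37/2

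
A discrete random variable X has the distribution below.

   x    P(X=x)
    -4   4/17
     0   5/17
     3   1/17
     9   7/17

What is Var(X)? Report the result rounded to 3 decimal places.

E[X] = (4/17)·(-4) + (5/17)·0 + (1/17)·3 + (7/17)·9 = 50/17
E[X²] = (4/17)·16 + (5/17)·0 + (1/17)·9 + (7/17)·81 = 640/17
Var(X) = 640/17 − (50/17)² = 8380/289 ≈ 28.997

28.997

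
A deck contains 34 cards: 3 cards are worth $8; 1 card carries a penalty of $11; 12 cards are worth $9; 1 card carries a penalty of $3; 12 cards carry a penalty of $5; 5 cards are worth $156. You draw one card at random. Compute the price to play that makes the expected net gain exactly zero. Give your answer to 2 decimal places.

$24.65

E[payout] = (3/34)·8 + (1/34)·(-11) + (12/34)·9 + (1/34)·(-3) + (12/34)·(-5) + (5/34)·156 = 419/17
Fair fee = E[payout] = 419/17 ≈ $24.65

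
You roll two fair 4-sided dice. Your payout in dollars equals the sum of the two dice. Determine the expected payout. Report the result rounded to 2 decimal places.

Distribution of the sum of the two dice: 2 w.p. 1/16, 3 w.p. 1/8, 4 w.p. 3/16, 5 w.p. 1/4, 6 w.p. 3/16, 7 w.p. 1/8, …
E[payout] = (1/16)·2 + (1/8)·3 + (3/16)·4 + (1/4)·5 + (3/16)·6 + (1/8)·7 + (1/16)·8 = 5
≈ $5.00

$5.00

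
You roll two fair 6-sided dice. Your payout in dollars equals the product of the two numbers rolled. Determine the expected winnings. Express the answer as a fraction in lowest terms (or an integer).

49/4 dollars

Distribution of the product of the two numbers rolled: 1 w.p. 1/36, 2 w.p. 1/18, 3 w.p. 1/18, 4 w.p. 1/12, 5 w.p. 1/18, 6 w.p. 1/9, …
E[payout] = (1/36)·1 + (1/18)·2 + (1/18)·3 + (1/12)·4 + (1/18)·5 + (1/9)·6 + (1/18)·8 + (1/36)·9 + (1/18)·10 + (1/9)·12 + (1/18)·15 + (1/36)·16 + (1/18)·18 + (1/18)·20 + (1/18)·24 + (1/36)·25 + (1/18)·30 + (1/36)·36 = 49/4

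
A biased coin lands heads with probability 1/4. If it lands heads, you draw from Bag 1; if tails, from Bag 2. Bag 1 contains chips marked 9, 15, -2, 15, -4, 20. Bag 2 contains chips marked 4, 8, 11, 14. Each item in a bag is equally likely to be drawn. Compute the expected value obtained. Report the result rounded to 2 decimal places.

E[X | Bag 1] = (9 + 15 − 2 + 15 − 4 + 20)/6 = 53/6
E[X | Bag 2] = (4 + 8 + 11 + 14)/4 = 37/4
E[X] = (1/4)·53/6 + (3/4)·37/4 = 439/48 ≈ 9.15

9.15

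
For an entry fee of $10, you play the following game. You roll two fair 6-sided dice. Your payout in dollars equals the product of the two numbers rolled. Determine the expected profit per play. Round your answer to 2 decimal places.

Distribution of the product of the two numbers rolled: 1 w.p. 1/36, 2 w.p. 1/18, 3 w.p. 1/18, 4 w.p. 1/12, 5 w.p. 1/18, 6 w.p. 1/9, …
E[payout] = (1/36)·1 + (1/18)·2 + (1/18)·3 + (1/12)·4 + (1/18)·5 + (1/9)·6 + (1/18)·8 + (1/36)·9 + (1/18)·10 + (1/9)·12 + (1/18)·15 + (1/36)·16 + (1/18)·18 + (1/18)·20 + (1/18)·24 + (1/36)·25 + (1/18)·30 + (1/36)·36 = 49/4
Expected profit = 49/4 − 10 = 9/4 ≈ $2.25

$2.25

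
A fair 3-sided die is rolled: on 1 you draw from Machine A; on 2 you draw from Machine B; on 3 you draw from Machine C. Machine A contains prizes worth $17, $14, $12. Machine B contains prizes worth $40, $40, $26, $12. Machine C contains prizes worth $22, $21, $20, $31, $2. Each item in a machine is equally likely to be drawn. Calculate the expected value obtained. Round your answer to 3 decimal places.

E[X | Machine A] = (17 + 14 + 12)/3 = 43/3
E[X | Machine B] = (40 + 40 + 26 + 12)/4 = 59/2
E[X | Machine C] = (22 + 21 + 20 + 31 + 2)/5 = 96/5
E[X] = (1/3)·43/3 + (1/3)·59/2 + (1/3)·96/5 = 1891/90 ≈ 21.011

$21.011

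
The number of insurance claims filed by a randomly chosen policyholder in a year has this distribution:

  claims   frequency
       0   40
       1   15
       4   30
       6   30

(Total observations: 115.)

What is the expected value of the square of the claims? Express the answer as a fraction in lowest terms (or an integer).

315/23

Total = 115, so P(claims=0) = 40/115, etc.
E[X²] = (8/23)·0 + (3/23)·1 + (6/23)·16 + (6/23)·36
     = 315/23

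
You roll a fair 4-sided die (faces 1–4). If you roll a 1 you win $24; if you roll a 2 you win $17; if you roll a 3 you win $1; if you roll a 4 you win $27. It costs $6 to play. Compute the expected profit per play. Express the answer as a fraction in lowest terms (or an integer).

E[payout] = (1/4)·1 + (1/4)·17 + (1/4)·24 + (1/4)·27 = 69/4
Expected profit = 69/4 − 6 = 45/4

45/4 dollars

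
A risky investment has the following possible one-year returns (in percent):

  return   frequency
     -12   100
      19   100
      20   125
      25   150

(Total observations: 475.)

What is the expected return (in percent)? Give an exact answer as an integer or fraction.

278/19

Total = 475, so P(return=-12) = 100/475, etc.
E[X] = (4/19)·(-12) + (4/19)·19 + (5/19)·20 + (6/19)·25
     = 278/19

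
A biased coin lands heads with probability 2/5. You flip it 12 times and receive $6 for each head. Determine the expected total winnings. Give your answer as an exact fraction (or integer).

144/5 dollars

E[#heads] = 12·2/5 = 24/5 (linearity over flips).
E[winnings] = 6·24/5 = 144/5.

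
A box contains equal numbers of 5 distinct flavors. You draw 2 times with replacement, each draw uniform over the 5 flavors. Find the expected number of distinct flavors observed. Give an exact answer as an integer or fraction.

Let Xⱼ=1 if type j appears at least once. P(Xⱼ=1) = 1 − ((5−1)/5)^2 = 9/25.
E[#distinct] = 5·9/25 = 9/5.

9/5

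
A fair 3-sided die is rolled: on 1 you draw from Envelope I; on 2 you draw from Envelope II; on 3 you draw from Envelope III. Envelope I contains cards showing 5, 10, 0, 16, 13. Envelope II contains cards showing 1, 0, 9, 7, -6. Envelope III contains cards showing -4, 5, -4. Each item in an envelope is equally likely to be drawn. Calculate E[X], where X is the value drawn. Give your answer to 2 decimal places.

3.33

E[X | Envelope I] = (5 + 10 + 0 + 16 + 13)/5 = 44/5
E[X | Envelope II] = (1 + 0 + 9 + 7 − 6)/5 = 11/5
E[X | Envelope III] = (-4 + 5 − 4)/3 = -1
E[X] = (1/3)·44/5 + (1/3)·11/5 + (1/3)·(-1) = 10/3 ≈ 3.33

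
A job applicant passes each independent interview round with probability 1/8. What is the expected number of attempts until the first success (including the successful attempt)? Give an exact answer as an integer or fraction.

For a geometric distribution, E[trials] = 1/p = 1/(1/8) = 8.

8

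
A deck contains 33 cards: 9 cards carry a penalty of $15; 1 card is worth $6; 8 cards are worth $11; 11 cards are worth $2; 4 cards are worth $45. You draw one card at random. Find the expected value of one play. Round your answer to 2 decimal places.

E[payout] = (9/33)·(-15) + (1/33)·6 + (8/33)·11 + (11/33)·2 + (4/33)·45 = 161/33
≈ $4.88

$4.88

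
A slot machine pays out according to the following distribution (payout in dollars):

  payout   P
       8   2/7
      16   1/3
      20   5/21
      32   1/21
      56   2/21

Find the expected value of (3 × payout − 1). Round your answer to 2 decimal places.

E[3x-1] = (2/7)·23 + (1/3)·47 + (5/21)·59 + (1/21)·95 + (2/21)·167
     = 397/7 ≈ 56.71

56.71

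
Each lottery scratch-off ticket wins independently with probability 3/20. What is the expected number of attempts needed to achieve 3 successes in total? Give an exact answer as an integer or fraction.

20

By linearity (sum of 3 independent geometric waits), E[trials] = 3/p = 3/(3/20) = 20.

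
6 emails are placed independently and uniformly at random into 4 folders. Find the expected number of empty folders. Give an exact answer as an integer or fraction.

729/1024

Let Xⱼ=1 if folder j is empty. P(Xⱼ=1) = ((4-1)/4)^6 = 729/4096.
By linearity, E[#empty] = 4·729/4096 = 729/1024.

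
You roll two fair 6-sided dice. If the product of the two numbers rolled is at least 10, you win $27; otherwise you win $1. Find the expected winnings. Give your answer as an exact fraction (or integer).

E[payout] = (17/36)·1 + (19/36)·27 = 265/18

265/18 dollars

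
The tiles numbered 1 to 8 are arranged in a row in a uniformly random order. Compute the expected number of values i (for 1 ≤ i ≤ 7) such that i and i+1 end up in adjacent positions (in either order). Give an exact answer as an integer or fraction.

For each i ∈ {1,…,7}, let Xᵢ = 1 if i and i+1 are adjacent. P(Xᵢ=1) = 2·(8−1)!/8! = 2/8.
By linearity, E[ΣXᵢ] = (7)·(2/8) = 7/4.

7/4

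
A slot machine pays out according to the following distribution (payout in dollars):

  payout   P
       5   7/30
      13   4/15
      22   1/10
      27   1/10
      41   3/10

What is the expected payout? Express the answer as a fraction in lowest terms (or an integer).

E[X] = (7/30)·5 + (4/15)·13 + (1/10)·22 + (1/10)·27 + (3/10)·41
     = 131/6

131/6 dollars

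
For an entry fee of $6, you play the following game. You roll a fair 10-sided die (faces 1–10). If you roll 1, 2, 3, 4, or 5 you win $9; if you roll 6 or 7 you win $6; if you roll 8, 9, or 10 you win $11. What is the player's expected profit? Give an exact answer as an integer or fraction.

E[payout] = (1/5)·6 + (1/2)·9 + (3/10)·11 = 9
Expected profit = 9 − 6 = 3

$3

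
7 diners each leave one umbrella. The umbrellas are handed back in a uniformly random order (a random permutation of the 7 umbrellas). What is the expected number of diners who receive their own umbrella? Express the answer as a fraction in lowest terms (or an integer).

Let Xᵢ = 1 if person i gets their own umbrella. For each i, P(Xᵢ=1) = 1/7.
By linearity of expectation, E[X₁+…+X_7] = 7·(1/7) = 1.

1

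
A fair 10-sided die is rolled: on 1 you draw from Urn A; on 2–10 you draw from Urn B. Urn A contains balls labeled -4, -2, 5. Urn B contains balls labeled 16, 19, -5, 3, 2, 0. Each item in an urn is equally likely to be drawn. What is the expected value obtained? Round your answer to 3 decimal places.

5.217

E[X | Urn A] = (-4 − 2 + 5)/3 = -1/3
E[X | Urn B] = (16 + 19 − 5 + 3 + 2 + 0)/6 = 35/6
E[X] = (1/10)·(-1/3) + (9/10)·35/6 = 313/60 ≈ 5.217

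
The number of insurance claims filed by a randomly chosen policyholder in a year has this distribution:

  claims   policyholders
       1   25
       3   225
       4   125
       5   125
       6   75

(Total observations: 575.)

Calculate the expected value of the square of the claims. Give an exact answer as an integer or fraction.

Total = 575, so P(claims=1) = 25/575, etc.
E[X²] = (1/23)·1 + (9/23)·9 + (5/23)·16 + (5/23)·25 + (3/23)·36
     = 395/23

395/23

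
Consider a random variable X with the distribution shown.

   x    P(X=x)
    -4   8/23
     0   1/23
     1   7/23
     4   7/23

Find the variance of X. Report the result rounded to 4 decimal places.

E[X] = (8/23)·(-4) + (1/23)·0 + (7/23)·1 + (7/23)·4 = 3/23
E[X²] = (8/23)·16 + (1/23)·0 + (7/23)·1 + (7/23)·16 = 247/23
Var(X) = 247/23 − (3/23)² = 5672/529 ≈ 10.7221

10.7221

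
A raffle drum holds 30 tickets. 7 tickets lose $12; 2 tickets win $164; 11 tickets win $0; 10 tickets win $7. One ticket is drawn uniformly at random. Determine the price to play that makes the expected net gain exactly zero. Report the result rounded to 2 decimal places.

$10.47

E[payout] = (7/30)·(-12) + (2/30)·164 + (11/30)·0 + (10/30)·7 = 157/15
Fair fee = E[payout] = 157/15 ≈ $10.47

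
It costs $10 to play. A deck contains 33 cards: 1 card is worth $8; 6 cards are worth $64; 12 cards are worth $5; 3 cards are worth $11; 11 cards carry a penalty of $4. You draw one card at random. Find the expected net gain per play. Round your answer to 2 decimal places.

$3.36

E[payout] = (1/33)·8 + (6/33)·64 + (12/33)·5 + (3/33)·11 + (11/33)·(-4) = 147/11
Expected profit = 147/11 − 10 = 37/11 ≈ $3.36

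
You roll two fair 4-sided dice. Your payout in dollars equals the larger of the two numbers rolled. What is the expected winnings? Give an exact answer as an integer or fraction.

Distribution of the larger of the two numbers rolled: 1 w.p. 1/16, 2 w.p. 3/16, 3 w.p. 5/16, 4 w.p. 7/16
E[payout] = (1/16)·1 + (3/16)·2 + (5/16)·3 + (7/16)·4 = 25/8

25/8 dollars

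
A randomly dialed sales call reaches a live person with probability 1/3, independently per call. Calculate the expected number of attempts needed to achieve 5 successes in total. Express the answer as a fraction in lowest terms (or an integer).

15

By linearity (sum of 5 independent geometric waits), E[trials] = 5/p = 5/(1/3) = 15.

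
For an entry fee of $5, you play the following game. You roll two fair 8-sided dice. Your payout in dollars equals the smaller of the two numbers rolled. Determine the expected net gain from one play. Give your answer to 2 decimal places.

Distribution of the smaller of the two numbers rolled: 1 w.p. 15/64, 2 w.p. 13/64, 3 w.p. 11/64, 4 w.p. 9/64, 5 w.p. 7/64, 6 w.p. 5/64, …
E[payout] = (15/64)·1 + (13/64)·2 + (11/64)·3 + (9/64)·4 + (7/64)·5 + (5/64)·6 + (3/64)·7 + (1/64)·8 = 51/16
Expected profit = 51/16 − 5 = -29/16 ≈ -$1.81

-$1.81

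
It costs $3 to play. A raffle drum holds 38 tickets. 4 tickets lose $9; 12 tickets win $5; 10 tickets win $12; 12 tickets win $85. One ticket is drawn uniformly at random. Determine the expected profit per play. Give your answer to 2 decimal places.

E[payout] = (4/38)·(-9) + (12/38)·5 + (10/38)·12 + (12/38)·85 = 582/19
Expected profit = 582/19 − 3 = 525/19 ≈ $27.63

$27.63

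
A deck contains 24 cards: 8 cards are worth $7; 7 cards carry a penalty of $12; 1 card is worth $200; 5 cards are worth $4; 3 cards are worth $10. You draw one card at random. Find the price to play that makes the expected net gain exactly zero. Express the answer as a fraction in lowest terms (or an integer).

37/4 dollars

E[payout] = (8/24)·7 + (7/24)·(-12) + (1/24)·200 + (5/24)·4 + (3/24)·10 = 37/4
Fair fee = E[payout] = 37/4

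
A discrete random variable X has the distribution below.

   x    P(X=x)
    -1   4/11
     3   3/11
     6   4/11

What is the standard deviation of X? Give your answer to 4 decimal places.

2.9931

E[X] = 29/11, E[X²] = 175/11
Var(X) = E[X²] − (E[X])² = 175/11 − 841/121 = 1084/121
SD(X) = √(1084/121) ≈ 2.9931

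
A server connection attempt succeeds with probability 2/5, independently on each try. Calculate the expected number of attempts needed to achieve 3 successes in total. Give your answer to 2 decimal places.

7.50

By linearity (sum of 3 independent geometric waits), E[trials] = 3/p = 3/(2/5) = 15/2.
≈ 7.50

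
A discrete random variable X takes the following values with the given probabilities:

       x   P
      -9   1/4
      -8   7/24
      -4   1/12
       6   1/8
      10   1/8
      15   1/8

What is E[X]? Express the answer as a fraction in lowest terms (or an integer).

-25/24

E[X] = (1/4)·(-9) + (7/24)·(-8) + (1/12)·(-4) + (1/8)·6 + (1/8)·10 + (1/8)·15
     = -25/24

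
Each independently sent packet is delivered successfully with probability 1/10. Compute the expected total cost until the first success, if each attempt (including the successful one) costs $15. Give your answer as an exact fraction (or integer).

$150

E[#attempts] = 1/p = 10; E[cost] = 15·10 = 150.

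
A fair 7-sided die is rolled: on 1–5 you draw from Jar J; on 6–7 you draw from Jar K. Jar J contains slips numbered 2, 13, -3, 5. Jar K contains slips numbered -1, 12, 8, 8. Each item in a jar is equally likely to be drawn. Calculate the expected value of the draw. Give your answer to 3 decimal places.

E[X | Jar J] = (2 + 13 − 3 + 5)/4 = 17/4
E[X | Jar K] = (-1 + 12 + 8 + 8)/4 = 27/4
E[X] = (5/7)·17/4 + (2/7)·27/4 = 139/28 ≈ 4.964

4.964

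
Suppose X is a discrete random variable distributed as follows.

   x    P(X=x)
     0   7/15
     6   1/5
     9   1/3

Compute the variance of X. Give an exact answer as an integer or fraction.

414/25

E[X] = (7/15)·0 + (1/5)·6 + (1/3)·9 = 21/5
E[X²] = (7/15)·0 + (1/5)·36 + (1/3)·81 = 171/5
Var(X) = 171/5 − (21/5)² = 414/25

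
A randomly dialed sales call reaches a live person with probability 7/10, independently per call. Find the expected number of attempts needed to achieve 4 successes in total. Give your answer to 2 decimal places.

By linearity (sum of 4 independent geometric waits), E[trials] = 4/p = 4/(7/10) = 40/7.
≈ 5.71

5.71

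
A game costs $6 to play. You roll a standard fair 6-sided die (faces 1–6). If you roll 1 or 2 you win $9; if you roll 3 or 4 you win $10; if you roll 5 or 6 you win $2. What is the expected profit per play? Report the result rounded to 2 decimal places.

E[payout] = (1/3)·2 + (1/3)·9 + (1/3)·10 = 7
Expected profit = 7 − 6 = 1 ≈ $1.00

$1.00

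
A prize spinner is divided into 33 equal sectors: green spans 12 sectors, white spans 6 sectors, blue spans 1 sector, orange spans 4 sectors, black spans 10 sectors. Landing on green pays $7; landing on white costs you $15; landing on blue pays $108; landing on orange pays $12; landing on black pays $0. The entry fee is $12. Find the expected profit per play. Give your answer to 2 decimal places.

E[payout] = (12/33)·7 + (6/33)·(-15) + (1/33)·108 + (4/33)·12 + (10/33)·0 = 50/11
Expected profit = 50/11 − 12 = -82/11 ≈ -$7.45

-$7.45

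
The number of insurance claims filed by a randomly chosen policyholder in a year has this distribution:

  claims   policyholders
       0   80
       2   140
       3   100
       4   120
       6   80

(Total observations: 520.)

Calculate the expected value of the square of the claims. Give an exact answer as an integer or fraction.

Total = 520, so P(claims=0) = 80/520, etc.
E[X²] = (2/13)·0 + (7/26)·4 + (5/26)·9 + (3/13)·16 + (2/13)·36
     = 313/26

313/26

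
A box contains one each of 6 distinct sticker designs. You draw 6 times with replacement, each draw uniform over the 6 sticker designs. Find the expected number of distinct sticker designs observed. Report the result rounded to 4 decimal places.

3.9906

Let Xⱼ=1 if type j appears at least once. P(Xⱼ=1) = 1 − ((6−1)/6)^6 = 31031/46656.
E[#distinct] = 6·31031/46656 = 31031/7776.
≈ 3.9906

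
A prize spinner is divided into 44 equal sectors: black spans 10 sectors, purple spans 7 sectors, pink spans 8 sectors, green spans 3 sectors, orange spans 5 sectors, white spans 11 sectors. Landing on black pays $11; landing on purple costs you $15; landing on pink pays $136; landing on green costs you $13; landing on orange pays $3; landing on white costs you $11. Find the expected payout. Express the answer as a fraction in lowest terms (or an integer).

237/11 dollars

E[payout] = (10/44)·11 + (7/44)·(-15) + (8/44)·136 + (3/44)·(-13) + (5/44)·3 + (11/44)·(-11) = 237/11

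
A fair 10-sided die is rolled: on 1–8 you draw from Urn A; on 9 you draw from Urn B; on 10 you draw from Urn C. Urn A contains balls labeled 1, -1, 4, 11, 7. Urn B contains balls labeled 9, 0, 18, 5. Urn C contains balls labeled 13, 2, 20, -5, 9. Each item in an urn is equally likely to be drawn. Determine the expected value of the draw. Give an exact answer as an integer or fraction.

E[X | Urn A] = (1 − 1 + 4 + 11 + 7)/5 = 22/5
E[X | Urn B] = (9 + 0 + 18 + 5)/4 = 8
E[X | Urn C] = (13 + 2 + 20 − 5 + 9)/5 = 39/5
E[X] = (4/5)·22/5 + (1/10)·8 + (1/10)·39/5 = 51/10

51/10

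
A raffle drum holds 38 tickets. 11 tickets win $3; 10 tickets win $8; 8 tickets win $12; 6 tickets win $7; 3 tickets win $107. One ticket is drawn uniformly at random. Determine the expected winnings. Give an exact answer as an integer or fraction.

E[payout] = (11/38)·3 + (10/38)·8 + (8/38)·12 + (6/38)·7 + (3/38)·107 = 286/19

286/19 dollars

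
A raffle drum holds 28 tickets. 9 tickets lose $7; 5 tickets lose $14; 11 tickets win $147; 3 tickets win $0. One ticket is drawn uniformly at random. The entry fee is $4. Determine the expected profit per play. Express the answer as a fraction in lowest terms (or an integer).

$49

E[payout] = (9/28)·(-7) + (5/28)·(-14) + (11/28)·147 + (3/28)·0 = 53
Expected profit = 53 − 4 = 49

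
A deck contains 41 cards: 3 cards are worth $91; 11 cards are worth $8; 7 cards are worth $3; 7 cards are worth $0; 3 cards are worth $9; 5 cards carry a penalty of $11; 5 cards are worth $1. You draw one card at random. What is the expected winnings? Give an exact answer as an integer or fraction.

E[payout] = (3/41)·91 + (11/41)·8 + (7/41)·3 + (7/41)·0 + (3/41)·9 + (5/41)·(-11) + (5/41)·1 = 359/41

359/41 dollars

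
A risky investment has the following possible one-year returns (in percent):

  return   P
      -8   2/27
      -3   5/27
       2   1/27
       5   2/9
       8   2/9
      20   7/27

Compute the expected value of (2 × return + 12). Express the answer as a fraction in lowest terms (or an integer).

E[2x+12] = (2/27)·(-4) + (5/27)·6 + (1/27)·16 + (2/9)·22 + (2/9)·28 + (7/27)·52
     = 26

26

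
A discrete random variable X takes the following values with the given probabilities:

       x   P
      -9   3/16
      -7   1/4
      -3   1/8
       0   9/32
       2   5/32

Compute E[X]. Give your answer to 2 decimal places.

E[X] = (3/16)·(-9) + (1/4)·(-7) + (1/8)·(-3) + (9/32)·0 + (5/32)·2
     = -7/2 ≈ -3.50

-3.50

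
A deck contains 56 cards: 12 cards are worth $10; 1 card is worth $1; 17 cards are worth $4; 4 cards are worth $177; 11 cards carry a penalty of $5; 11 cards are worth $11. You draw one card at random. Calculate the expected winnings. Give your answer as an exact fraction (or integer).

E[payout] = (12/56)·10 + (1/56)·1 + (17/56)·4 + (4/56)·177 + (11/56)·(-5) + (11/56)·11 = 963/56

963/56 dollars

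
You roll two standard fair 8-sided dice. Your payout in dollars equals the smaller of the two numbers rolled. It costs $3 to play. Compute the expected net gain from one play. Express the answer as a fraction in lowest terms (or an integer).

3/16 dollars

Distribution of the smaller of the two numbers rolled: 1 w.p. 15/64, 2 w.p. 13/64, 3 w.p. 11/64, 4 w.p. 9/64, 5 w.p. 7/64, 6 w.p. 5/64, …
E[payout] = (15/64)·1 + (13/64)·2 + (11/64)·3 + (9/64)·4 + (7/64)·5 + (5/64)·6 + (3/64)·7 + (1/64)·8 = 51/16
Expected profit = 51/16 − 3 = 3/16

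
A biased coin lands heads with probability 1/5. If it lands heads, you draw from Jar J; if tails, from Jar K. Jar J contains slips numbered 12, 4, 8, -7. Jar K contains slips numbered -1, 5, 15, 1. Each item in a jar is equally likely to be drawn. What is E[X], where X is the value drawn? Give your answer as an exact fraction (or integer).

97/20

E[X | Jar J] = (12 + 4 + 8 − 7)/4 = 17/4
E[X | Jar K] = (-1 + 5 + 15 + 1)/4 = 5
E[X] = (1/5)·17/4 + (4/5)·5 = 97/20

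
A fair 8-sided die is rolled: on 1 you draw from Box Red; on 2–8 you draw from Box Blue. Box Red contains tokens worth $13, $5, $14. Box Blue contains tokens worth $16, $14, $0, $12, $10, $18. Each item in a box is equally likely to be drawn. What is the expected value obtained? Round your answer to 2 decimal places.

E[X | Box Red] = (13 + 5 + 14)/3 = 32/3
E[X | Box Blue] = (16 + 14 + 0 + 12 + 10 + 18)/6 = 35/3
E[X] = (1/8)·32/3 + (7/8)·35/3 = 277/24 ≈ 11.54

$11.54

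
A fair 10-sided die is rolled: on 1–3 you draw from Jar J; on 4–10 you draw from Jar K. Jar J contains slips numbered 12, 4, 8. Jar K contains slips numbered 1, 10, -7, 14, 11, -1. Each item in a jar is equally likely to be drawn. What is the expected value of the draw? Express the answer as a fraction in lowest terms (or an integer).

17/3

E[X | Jar J] = (12 + 4 + 8)/3 = 8
E[X | Jar K] = (1 + 10 − 7 + 14 + 11 − 1)/6 = 14/3
E[X] = (3/10)·8 + (7/10)·14/3 = 17/3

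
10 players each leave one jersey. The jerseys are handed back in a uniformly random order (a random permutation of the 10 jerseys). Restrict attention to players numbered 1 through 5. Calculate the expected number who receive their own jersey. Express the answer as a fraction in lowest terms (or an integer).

1/2

Let Xᵢ = 1 if person i gets their own jersey. For each i, P(Xᵢ=1) = 1/10.
By linearity of expectation, E[X₁+…+X_5] = 5·(1/10) = 1/2.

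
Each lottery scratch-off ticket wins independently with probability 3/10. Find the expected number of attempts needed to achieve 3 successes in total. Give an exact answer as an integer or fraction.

By linearity (sum of 3 independent geometric waits), E[trials] = 3/p = 3/(3/10) = 10.

10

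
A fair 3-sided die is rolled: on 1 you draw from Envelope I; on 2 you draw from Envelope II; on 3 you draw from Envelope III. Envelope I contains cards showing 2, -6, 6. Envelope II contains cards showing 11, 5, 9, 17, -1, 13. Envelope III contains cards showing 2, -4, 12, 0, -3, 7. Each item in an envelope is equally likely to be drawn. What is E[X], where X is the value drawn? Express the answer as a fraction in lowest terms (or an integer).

4

E[X | Envelope I] = (2 − 6 + 6)/3 = 2/3
E[X | Envelope II] = (11 + 5 + 9 + 17 − 1 + 13)/6 = 9
E[X | Envelope III] = (2 − 4 + 12 + 0 − 3 + 7)/6 = 7/3
E[X] = (1/3)·2/3 + (1/3)·9 + (1/3)·7/3 = 4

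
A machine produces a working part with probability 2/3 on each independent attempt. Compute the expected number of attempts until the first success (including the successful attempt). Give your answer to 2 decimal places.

For a geometric distribution, E[trials] = 1/p = 1/(2/3) = 3/2.
≈ 1.50

1.50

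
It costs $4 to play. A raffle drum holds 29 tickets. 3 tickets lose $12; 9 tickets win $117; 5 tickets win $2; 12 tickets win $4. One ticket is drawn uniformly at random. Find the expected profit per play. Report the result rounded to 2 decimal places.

E[payout] = (3/29)·(-12) + (9/29)·117 + (5/29)·2 + (12/29)·4 = 1075/29
Expected profit = 1075/29 − 4 = 959/29 ≈ $33.07

$33.07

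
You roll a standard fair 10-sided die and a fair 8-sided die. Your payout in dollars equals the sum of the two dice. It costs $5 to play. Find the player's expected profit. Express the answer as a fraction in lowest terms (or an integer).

$5

Distribution of the sum of the two dice: 2 w.p. 1/80, 3 w.p. 1/40, 4 w.p. 3/80, 5 w.p. 1/20, 6 w.p. 1/16, 7 w.p. 3/40, …
E[payout] = (1/80)·2 + (1/40)·3 + (3/80)·4 + (1/20)·5 + (1/16)·6 + (3/40)·7 + (7/80)·8 + (1/10)·9 + (1/10)·10 + (1/10)·11 + (7/80)·12 + (3/40)·13 + (1/16)·14 + (1/20)·15 + (3/80)·16 + (1/40)·17 + (1/80)·18 = 10
Expected profit = 10 − 5 = 5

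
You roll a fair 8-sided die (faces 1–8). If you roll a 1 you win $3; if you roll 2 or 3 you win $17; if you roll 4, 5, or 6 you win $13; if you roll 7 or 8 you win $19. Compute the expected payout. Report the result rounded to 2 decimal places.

$14.25

E[payout] = (1/8)·3 + (3/8)·13 + (1/4)·17 + (1/4)·19 = 57/4
≈ $14.25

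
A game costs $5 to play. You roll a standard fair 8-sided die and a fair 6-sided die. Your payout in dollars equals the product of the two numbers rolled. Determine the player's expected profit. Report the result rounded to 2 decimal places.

Distribution of the product of the two numbers rolled: 1 w.p. 1/48, 2 w.p. 1/24, 3 w.p. 1/24, 4 w.p. 1/16, 5 w.p. 1/24, 6 w.p. 1/12, …
E[payout] = (1/48)·1 + (1/24)·2 + (1/24)·3 + (1/16)·4 + (1/24)·5 + (1/12)·6 + (1/48)·7 + (1/16)·8 + (1/48)·9 + (1/24)·10 + (1/12)·12 + (1/48)·14 + (1/24)·15 + (1/24)·16 + (1/24)·18 + (1/24)·20 + (1/48)·21 + (1/16)·24 + (1/48)·25 + (1/48)·28 + (1/24)·30 + (1/48)·32 + (1/48)·35 + (1/48)·36 + (1/48)·40 + (1/48)·42 + (1/48)·48 = 63/4
Expected profit = 63/4 − 5 = 43/4 ≈ $10.75

$10.75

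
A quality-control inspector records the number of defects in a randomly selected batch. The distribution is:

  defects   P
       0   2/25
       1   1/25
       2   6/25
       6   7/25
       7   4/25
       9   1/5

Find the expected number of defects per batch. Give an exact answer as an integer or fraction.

E[X] = (2/25)·0 + (1/25)·1 + (6/25)·2 + (7/25)·6 + (4/25)·7 + (1/5)·9
     = 128/25

128/25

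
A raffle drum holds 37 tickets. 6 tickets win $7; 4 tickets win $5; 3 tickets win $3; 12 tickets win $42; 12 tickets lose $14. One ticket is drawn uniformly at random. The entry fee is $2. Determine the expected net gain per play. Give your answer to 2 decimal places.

E[payout] = (6/37)·7 + (4/37)·5 + (3/37)·3 + (12/37)·42 + (12/37)·(-14) = 11
Expected profit = 11 − 2 = 9 ≈ $9.00

$9.00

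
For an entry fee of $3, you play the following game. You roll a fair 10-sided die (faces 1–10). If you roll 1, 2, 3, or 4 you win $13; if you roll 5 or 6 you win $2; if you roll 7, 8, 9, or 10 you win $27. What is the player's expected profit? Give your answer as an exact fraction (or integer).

E[payout] = (1/5)·2 + (2/5)·13 + (2/5)·27 = 82/5
Expected profit = 82/5 − 3 = 67/5

67/5 dollars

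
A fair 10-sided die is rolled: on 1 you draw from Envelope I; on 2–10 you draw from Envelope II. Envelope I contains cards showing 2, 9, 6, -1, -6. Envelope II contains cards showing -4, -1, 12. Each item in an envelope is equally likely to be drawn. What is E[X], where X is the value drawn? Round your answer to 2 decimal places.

2.30

E[X | Envelope I] = (2 + 9 + 6 − 1 − 6)/5 = 2
E[X | Envelope II] = (-4 − 1 + 12)/3 = 7/3
E[X] = (1/10)·2 + (9/10)·7/3 = 23/10 ≈ 2.30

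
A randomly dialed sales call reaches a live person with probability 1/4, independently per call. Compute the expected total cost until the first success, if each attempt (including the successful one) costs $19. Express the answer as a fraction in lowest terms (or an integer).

E[#attempts] = 1/p = 4; E[cost] = 19·4 = 76.

$76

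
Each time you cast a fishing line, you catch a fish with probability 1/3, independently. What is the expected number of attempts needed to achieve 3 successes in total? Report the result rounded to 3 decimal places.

9.000

By linearity (sum of 3 independent geometric waits), E[trials] = 3/p = 3/(1/3) = 9.
≈ 9.000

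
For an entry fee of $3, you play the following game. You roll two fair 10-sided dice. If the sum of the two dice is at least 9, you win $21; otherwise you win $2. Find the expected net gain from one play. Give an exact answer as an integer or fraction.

E[payout] = (7/25)·2 + (18/25)·21 = 392/25
Expected profit = 392/25 − 3 = 317/25

317/25 dollars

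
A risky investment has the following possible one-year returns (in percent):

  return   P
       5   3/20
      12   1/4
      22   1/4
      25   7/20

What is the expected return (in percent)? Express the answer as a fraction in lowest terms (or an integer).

18

E[X] = (3/20)·5 + (1/4)·12 + (1/4)·22 + (7/20)·25
     = 18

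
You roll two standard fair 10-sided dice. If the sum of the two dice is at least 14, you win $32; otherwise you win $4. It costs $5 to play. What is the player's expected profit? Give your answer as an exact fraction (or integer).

171/25 dollars

E[payout] = (18/25)·4 + (7/25)·32 = 296/25
Expected profit = 296/25 − 5 = 171/25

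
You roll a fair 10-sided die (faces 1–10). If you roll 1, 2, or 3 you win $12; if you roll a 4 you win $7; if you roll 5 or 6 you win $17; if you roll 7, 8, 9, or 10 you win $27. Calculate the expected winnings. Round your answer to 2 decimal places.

$18.50

E[payout] = (1/10)·7 + (3/10)·12 + (1/5)·17 + (2/5)·27 = 37/2
≈ $18.50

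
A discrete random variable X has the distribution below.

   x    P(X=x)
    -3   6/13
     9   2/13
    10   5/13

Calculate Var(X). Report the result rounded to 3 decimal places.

E[X] = (6/13)·(-3) + (2/13)·9 + (5/13)·10 = 50/13
E[X²] = (6/13)·9 + (2/13)·81 + (5/13)·100 = 716/13
Var(X) = 716/13 − (50/13)² = 6808/169 ≈ 40.284

40.284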